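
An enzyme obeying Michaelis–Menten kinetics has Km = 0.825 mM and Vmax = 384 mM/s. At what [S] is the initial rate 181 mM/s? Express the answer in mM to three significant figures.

The required fractional saturation is v/Vmax = 181/384 = 0.4714.
Then [S]/(Km+[S]) = 0.4714 ⇒ [S] = 0.825 × 0.4714/(1 − 0.4714) = 0.736 mM.

0.736 mM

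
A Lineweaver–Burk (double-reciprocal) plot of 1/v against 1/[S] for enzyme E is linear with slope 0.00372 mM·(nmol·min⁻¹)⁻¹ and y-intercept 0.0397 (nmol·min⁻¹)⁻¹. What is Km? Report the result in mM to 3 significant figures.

y-intercept = 1/Vmax ⇒ Vmax = 25.2 nmol·min⁻¹; slope = Km/Vmax ⇒ Km = slope × Vmax.
Km = 0.00372 × 25.2 = 0.0937 mM.

0.0937 mM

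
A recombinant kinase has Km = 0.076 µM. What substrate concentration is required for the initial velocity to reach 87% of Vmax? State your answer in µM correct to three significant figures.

v/Vmax = [S]/(Km+[S]) = 0.87, so [S] = Km·0.87/(1 − 0.87) = 0.076 × 6.692.
[S] = 0.509 µM.

0.509 µM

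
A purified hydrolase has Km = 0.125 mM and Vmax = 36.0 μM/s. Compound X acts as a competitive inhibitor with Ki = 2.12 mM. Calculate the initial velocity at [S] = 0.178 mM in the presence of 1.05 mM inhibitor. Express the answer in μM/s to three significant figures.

17.6 μM/s

With α = 1 + [I]/Ki = 1 + 1.05/2.12 = 1.495, the competitive rate law is v = Vmax[S] / (αKm + [S]).
v = 36.0×0.178 / (1.495×0.125 + 0.178) = 6.408/0.3649 = 17.6 μM/s.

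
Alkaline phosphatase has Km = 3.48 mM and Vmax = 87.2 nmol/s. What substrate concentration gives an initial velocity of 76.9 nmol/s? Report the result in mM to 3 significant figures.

The required fractional saturation is v/Vmax = 76.9/87.2 = 0.8819.
Then [S]/(Km+[S]) = 0.8819 ⇒ [S] = 3.48 × 0.8819/(1 − 0.8819) = 26.0 mM.

26.0 mM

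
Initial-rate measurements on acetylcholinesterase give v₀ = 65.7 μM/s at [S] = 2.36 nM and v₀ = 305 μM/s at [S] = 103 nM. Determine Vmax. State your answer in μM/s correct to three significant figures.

From v = Vmax[S]/(Km+[S]), each point gives Vmax = v(Km+[S])/[S].
Equating: 65.7(Km+2.36)/2.36 = 305(Km+103)/103.
27.84·Km + 65.7 = 2.961·Km + 305, so (27.84 − 2.961)·Km = 305 − 65.7.
Km = 239.3/24.88 = 9.62 nM; then Vmax = 65.7(9.62+2.36)/2.36 = 333 μM/s.

333 μM/s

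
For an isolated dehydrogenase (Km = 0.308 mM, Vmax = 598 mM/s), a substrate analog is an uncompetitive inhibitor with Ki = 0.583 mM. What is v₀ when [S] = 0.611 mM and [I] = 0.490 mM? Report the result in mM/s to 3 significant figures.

α = 1 + [I]/Ki = 1 + 0.490/0.583 = 1.840.
For an uncompetitive inhibitor, both parameters are divided by α, giving Vmax/α and Km/α: Km,app = 0.167 mM, Vmax,app = 325 mM/s.
v = Vmax,app·[S]/(Km,app + [S]) = 325 × 0.611/(0.167 + 0.611) = 255 mM/s.

255 mM/s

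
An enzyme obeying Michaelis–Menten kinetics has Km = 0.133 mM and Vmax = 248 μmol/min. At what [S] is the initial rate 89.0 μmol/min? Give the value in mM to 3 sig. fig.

The required fractional saturation is v/Vmax = 89.0/248 = 0.3589.
Then [S]/(Km+[S]) = 0.3589 ⇒ [S] = 0.133 × 0.3589/(1 − 0.3589) = 0.0744 mM.

0.0744 mM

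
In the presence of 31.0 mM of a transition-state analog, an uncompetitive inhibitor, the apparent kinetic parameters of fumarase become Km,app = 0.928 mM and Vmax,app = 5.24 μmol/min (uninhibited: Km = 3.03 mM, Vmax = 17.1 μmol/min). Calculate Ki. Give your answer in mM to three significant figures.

Uncompetitive: Vmax,app = Vmax/α (and Km,app = Km/α) with α = 1 + [I]/Ki.
α = Vmax/Vmax,app = 17.1/5.24 = 3.263.
Since α = 1 + [I]/Ki, [I]/Ki = 3.263 − 1 = 2.263 and Ki = 31.0/2.263 = 13.7 mM.

13.7 mM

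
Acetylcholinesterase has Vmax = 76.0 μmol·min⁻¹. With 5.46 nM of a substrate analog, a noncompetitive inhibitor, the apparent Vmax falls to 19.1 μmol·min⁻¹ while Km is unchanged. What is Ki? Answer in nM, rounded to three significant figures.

1.83 nM

Noncompetitive: Vmax,app = Vmax/α with α = 1 + [I]/Ki.
α = Vmax/Vmax,app = 76.0/19.1 = 3.979.
Since α = 1 + [I]/Ki, [I]/Ki = 3.979 − 1 = 2.979 and Ki = 5.46/2.979 = 1.83 nM.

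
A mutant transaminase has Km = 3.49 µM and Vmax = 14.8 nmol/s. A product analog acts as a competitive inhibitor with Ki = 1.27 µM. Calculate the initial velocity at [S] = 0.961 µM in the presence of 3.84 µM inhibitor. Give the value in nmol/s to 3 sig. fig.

With α = 1 + [I]/Ki = 1 + 3.84/1.27 = 4.024, the competitive rate law is v = Vmax[S] / (αKm + [S]).
v = 14.8×0.961 / (4.024×3.49 + 0.961) = 14.22/15.00 = 0.948 nmol/s.

0.948 nmol/s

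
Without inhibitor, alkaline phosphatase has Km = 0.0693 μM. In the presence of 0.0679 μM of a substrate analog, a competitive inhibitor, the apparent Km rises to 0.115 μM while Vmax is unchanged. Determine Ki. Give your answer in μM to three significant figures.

Competitive: Km,app = α·Km with α = 1 + [I]/Ki.
α = Km,app/Km = 0.115/0.0693 = 1.659.
Since α = 1 + [I]/Ki, [I]/Ki = 1.659 − 1 = 0.6595 and Ki = 0.0679/0.6595 = 0.103 μM.

0.103 μM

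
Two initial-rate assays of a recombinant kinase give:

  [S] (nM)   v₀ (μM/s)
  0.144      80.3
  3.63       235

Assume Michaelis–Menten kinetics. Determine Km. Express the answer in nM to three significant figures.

0.314 nM

From v = Vmax[S]/(Km+[S]), each point gives Vmax = v(Km+[S])/[S].
Equating: 80.3(Km+0.144)/0.144 = 235(Km+3.63)/3.63.
557.6·Km + 80.3 = 64.74·Km + 235, so (557.6 − 64.74)·Km = 235 − 80.3.
Km = 154.7/492.9 = 0.314 nM; then Vmax = 80.3(0.314+0.144)/0.144 = 255 μM/s.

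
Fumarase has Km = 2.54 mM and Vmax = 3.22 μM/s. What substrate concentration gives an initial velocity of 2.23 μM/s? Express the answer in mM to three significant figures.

Rearranging v = Vmax[S]/(Km+[S]) gives [S] = Km·v/(Vmax − v).
[S] = 2.54 × 2.23 / (3.22 − 2.23) = 5.664/0.9900 = 5.72 mM.

5.72 mM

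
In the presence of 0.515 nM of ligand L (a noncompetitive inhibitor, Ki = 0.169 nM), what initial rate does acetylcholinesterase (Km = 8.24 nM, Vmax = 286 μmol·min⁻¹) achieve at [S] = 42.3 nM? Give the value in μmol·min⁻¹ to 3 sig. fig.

59.1 μmol·min⁻¹

α = 1 + [I]/Ki = 1 + 0.515/0.169 = 4.047.
For a noncompetitive inhibitor, Vmax is reduced to Vmax/α while Km is unchanged: Km,app = 8.24 nM, Vmax,app = 70.7 μmol·min⁻¹.
v = Vmax,app·[S]/(Km,app + [S]) = 70.7 × 42.3/(8.24 + 42.3) = 59.1 μmol·min⁻¹.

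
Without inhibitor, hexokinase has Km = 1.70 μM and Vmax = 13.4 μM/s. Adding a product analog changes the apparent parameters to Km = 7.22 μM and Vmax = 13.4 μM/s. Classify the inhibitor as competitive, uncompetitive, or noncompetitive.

competitive

Km increases (1.70 → 7.22 μM) while Vmax is unchanged — the hallmark of competitive inhibition.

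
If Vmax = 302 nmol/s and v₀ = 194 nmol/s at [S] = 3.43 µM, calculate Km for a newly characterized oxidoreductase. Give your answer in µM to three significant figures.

1.91 µM

From v = Vmax[S]/(Km+[S]), Km = [S](Vmax − v)/v.
Km = 3.43 × (302 − 194) / 194 = 370.4/194 = 1.91 µM.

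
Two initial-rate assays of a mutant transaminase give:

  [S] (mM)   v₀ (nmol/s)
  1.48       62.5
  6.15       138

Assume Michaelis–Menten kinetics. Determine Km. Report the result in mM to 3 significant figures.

From v = Vmax[S]/(Km+[S]), each point gives Vmax = v(Km+[S])/[S].
Equating: 62.5(Km+1.48)/1.48 = 138(Km+6.15)/6.15.
42.23·Km + 62.5 = 22.44·Km + 138, so (42.23 − 22.44)·Km = 138 − 62.5.
Km = 75.50/19.79 = 3.81 mM; then Vmax = 62.5(3.81+1.48)/1.48 = 224 nmol/s.

3.81 mM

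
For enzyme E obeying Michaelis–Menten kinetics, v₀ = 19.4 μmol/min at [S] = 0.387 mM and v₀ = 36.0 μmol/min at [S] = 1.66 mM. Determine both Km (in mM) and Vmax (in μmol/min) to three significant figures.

Km = 0.584 mM; Vmax = 48.7 μmol/min

From v = Vmax[S]/(Km+[S]), each point gives Vmax = v(Km+[S])/[S].
Equating: 19.4(Km+0.387)/0.387 = 36.0(Km+1.66)/1.66.
50.13·Km + 19.4 = 21.69·Km + 36.0, so (50.13 − 21.69)·Km = 36.0 − 19.4.
Km = 16.60/28.44 = 0.584 mM; then Vmax = 19.4(0.584+0.387)/0.387 = 48.7 μmol/min.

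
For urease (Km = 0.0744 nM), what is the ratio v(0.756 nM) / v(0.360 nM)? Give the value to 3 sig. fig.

1.10

Since Vmax cancels, v₂/v₁ = [S]₂(Km+[S]₁) / [S]₁(Km+[S]₂).
= 0.756×(0.0744+0.360) / (0.360×(0.0744+0.756)) = 0.3284/0.2989 = 1.10.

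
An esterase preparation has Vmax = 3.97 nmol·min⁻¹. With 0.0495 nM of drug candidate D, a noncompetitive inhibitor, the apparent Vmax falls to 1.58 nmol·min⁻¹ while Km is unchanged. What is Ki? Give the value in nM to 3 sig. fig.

Noncompetitive: Vmax,app = Vmax/α with α = 1 + [I]/Ki.
α = Vmax/Vmax,app = 3.97/1.58 = 2.513.
Ki = [I]/(α − 1) = 0.0495/1.513 = 0.0327 nM.

0.0327 nM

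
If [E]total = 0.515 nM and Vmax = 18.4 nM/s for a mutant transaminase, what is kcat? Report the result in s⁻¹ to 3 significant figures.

35.7 s⁻¹

kcat = Vmax/[E]total = 18.4 nM/s / 0.515 nM = 35.7 s⁻¹.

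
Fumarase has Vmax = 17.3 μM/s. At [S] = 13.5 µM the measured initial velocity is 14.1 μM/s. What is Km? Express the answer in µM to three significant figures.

From v = Vmax[S]/(Km+[S]), Km = [S](Vmax − v)/v.
Km = 13.5 × (17.3 − 14.1) / 14.1 = 43.20/14.1 = 3.06 µM.

3.06 µM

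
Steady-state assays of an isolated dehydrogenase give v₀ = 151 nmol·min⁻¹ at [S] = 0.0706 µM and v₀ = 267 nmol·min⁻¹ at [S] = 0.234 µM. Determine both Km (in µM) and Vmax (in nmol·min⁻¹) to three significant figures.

Km = 0.116 µM; Vmax = 400 nmol·min⁻¹

In reciprocal form, 1/v = (Km/Vmax)·(1/[S]) + 1/Vmax. The two points give (1/[S], 1/v) = (14.16, 0.006623) and (4.274, 0.003745).
Slope = (0.006623 − 0.003745)/(14.16 − 4.274) = 0.0002909; intercept = 0.006623 − 0.0002909×14.16 = 0.002502.
Vmax = 1/intercept = 400 nmol·min⁻¹; Km = slope × Vmax = 0.0002909 × 400 = 0.116 µM.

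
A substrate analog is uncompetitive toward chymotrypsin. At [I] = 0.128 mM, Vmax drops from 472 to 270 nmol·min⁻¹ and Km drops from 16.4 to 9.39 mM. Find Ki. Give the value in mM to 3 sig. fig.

0.171 mM

Uncompetitive: Vmax,app = Vmax/α (and Km,app = Km/α) with α = 1 + [I]/Ki.
α = Vmax/Vmax,app = 472/270 = 1.748.
Since α = 1 + [I]/Ki, [I]/Ki = 1.748 − 1 = 0.7481 and Ki = 0.128/0.7481 = 0.171 mM.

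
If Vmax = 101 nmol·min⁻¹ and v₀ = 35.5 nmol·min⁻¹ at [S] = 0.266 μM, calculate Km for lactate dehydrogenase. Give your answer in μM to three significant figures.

0.491 μM

v/Vmax = 35.5/101 = 0.3515 = [S]/(Km+[S]).
So Km + [S] = [S]/0.3515 = 0.7568 μM, giving Km = 0.7568 − 0.266 = 0.491 μM.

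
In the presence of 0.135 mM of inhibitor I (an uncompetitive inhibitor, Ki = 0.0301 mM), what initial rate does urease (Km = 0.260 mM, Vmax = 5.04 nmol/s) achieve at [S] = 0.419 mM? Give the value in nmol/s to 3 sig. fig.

0.825 nmol/s

With α = 1 + [I]/Ki = 1 + 0.135/0.0301 = 5.485, the uncompetitive rate law is v = (Vmax/α)·[S] / (Km/α + [S]).
v = (5.04/5.485)×0.419 / (0.260/5.485 + 0.419) = 0.3850/0.4664 = 0.825 nmol/s.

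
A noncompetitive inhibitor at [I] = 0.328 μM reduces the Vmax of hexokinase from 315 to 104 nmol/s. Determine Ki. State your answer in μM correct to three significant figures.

0.162 μM

Noncompetitive: Vmax,app = Vmax/α with α = 1 + [I]/Ki.
α = Vmax/Vmax,app = 315/104 = 3.029.
Since α = 1 + [I]/Ki, [I]/Ki = 3.029 − 1 = 2.029 and Ki = 0.328/2.029 = 0.162 μM.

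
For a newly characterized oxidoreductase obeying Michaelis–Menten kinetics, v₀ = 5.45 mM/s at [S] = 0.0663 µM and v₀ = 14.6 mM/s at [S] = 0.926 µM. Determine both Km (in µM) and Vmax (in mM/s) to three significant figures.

From v = Vmax[S]/(Km+[S]), each point gives Vmax = v(Km+[S])/[S].
Equating: 5.45(Km+0.0663)/0.0663 = 14.6(Km+0.926)/0.926.
82.20·Km + 5.45 = 15.77·Km + 14.6, so (82.20 − 15.77)·Km = 14.6 − 5.45.
Km = 9.150/66.44 = 0.138 µM; then Vmax = 5.45(0.138+0.0663)/0.0663 = 16.8 mM/s.

Km = 0.138 µM; Vmax = 16.8 mM/s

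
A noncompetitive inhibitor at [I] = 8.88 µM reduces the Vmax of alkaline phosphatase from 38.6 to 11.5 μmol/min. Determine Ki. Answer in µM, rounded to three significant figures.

Noncompetitive: Vmax,app = Vmax/α with α = 1 + [I]/Ki.
α = Vmax/Vmax,app = 38.6/11.5 = 3.357.
Since α = 1 + [I]/Ki, [I]/Ki = 3.357 − 1 = 2.357 and Ki = 8.88/2.357 = 3.77 µM.

3.77 µM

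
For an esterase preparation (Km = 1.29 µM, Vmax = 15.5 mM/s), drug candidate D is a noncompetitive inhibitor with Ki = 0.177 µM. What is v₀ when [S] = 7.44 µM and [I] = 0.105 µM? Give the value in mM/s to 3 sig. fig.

With α = 1 + [I]/Ki = 1 + 0.105/0.177 = 1.593, the noncompetitive rate law is v = (Vmax/α)·[S] / (Km + [S]).
v = (15.5/1.593)×7.44 / (1.29 + 7.44) = 72.38/8.730 = 8.29 mM/s.

8.29 mM/s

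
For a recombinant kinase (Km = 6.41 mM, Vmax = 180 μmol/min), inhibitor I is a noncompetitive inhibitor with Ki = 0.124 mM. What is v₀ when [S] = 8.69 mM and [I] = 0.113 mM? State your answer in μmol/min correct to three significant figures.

54.2 μmol/min

With α = 1 + [I]/Ki = 1 + 0.113/0.124 = 1.911, the noncompetitive rate law is v = (Vmax/α)·[S] / (Km + [S]).
v = (180/1.911)×8.69 / (6.41 + 8.69) = 818.4/15.10 = 54.2 μmol/min.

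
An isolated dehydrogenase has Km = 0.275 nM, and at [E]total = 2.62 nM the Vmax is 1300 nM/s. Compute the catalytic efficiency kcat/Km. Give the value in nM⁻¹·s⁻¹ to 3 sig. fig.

kcat = Vmax/[E]total = 1300/2.62 = 496 s⁻¹.
kcat/Km = 496/0.275 = 1800 nM⁻¹·s⁻¹.

1800 nM⁻¹·s⁻¹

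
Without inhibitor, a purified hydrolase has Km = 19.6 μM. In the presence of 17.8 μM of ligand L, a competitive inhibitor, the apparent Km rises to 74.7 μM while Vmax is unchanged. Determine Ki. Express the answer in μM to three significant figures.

6.33 μM

Competitive: Km,app = α·Km with α = 1 + [I]/Ki.
α = Km,app/Km = 74.7/19.6 = 3.811.
Ki = [I]/(α − 1) = 17.8/2.811 = 6.33 μM.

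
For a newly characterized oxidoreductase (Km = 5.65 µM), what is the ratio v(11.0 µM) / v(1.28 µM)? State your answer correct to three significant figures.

The fractional saturations are [S]/(Km+[S]) = 1.28/6.930 = 0.1847 and 11.0/16.65 = 0.6607.
v₂/v₁ is just their ratio: 0.6607/0.1847 = 3.58.

3.58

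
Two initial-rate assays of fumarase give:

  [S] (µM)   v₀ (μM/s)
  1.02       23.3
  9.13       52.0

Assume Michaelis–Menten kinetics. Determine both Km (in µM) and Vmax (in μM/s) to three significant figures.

From v = Vmax[S]/(Km+[S]), each point gives Vmax = v(Km+[S])/[S].
Equating: 23.3(Km+1.02)/1.02 = 52.0(Km+9.13)/9.13.
22.84·Km + 23.3 = 5.696·Km + 52.0, so (22.84 − 5.696)·Km = 52.0 − 23.3.
Km = 28.70/17.15 = 1.67 µM; then Vmax = 23.3(1.67+1.02)/1.02 = 61.5 μM/s.

Km = 1.67 µM; Vmax = 61.5 μM/s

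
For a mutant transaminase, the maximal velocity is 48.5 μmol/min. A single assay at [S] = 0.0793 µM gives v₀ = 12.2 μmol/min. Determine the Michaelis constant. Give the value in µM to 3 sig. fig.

v/Vmax = 12.2/48.5 = 0.2515 = [S]/(Km+[S]).
So Km + [S] = [S]/0.2515 = 0.3152 µM, giving Km = 0.3152 − 0.0793 = 0.236 µM.

0.236 µM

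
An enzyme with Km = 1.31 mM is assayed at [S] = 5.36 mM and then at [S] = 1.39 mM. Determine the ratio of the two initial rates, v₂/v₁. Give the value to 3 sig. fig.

0.641

Since Vmax cancels, v₂/v₁ = [S]₂(Km+[S]₁) / [S]₁(Km+[S]₂).
= 1.39×(1.31+5.36) / (5.36×(1.31+1.39)) = 9.271/14.47 = 0.641.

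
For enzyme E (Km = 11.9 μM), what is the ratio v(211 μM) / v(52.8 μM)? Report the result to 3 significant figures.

1.16

The fractional saturations are [S]/(Km+[S]) = 52.8/64.70 = 0.8161 and 211/222.9 = 0.9466.
v₂/v₁ is just their ratio: 0.9466/0.8161 = 1.16.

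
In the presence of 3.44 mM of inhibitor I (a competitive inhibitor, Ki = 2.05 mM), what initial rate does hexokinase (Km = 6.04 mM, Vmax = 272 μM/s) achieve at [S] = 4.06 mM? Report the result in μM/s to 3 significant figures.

54.6 μM/s

α = 1 + [I]/Ki = 1 + 3.44/2.05 = 2.678.
For a competitive inhibitor, Vmax is unchanged and the apparent Km becomes α·Km: Km,app = 16.2 mM, Vmax,app = 272 μM/s.
v = Vmax,app·[S]/(Km,app + [S]) = 272 × 4.06/(16.2 + 4.06) = 54.6 μM/s.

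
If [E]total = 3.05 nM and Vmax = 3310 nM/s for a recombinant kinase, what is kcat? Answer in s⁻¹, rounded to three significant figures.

kcat = Vmax/[E]total = 3310 nM/s / 3.05 nM = 1090 s⁻¹.

1090 s⁻¹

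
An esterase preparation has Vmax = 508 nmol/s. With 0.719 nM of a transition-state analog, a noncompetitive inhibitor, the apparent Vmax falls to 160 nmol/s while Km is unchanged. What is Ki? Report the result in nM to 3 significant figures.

Noncompetitive: Vmax,app = Vmax/α with α = 1 + [I]/Ki.
α = Vmax/Vmax,app = 508/160 = 3.175.
Ki = [I]/(α − 1) = 0.719/2.175 = 0.331 nM.

0.331 nM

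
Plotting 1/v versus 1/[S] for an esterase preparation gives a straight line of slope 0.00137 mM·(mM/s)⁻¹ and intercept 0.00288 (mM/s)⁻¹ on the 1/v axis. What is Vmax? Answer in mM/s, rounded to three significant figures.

347 mM/s

The y-intercept of a Lineweaver–Burk plot equals 1/Vmax, so Vmax = 1/0.00288 = 347 mM/s.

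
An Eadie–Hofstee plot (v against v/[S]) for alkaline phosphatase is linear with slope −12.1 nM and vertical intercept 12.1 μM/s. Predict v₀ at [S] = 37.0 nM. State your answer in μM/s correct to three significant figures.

9.12 μM/s

In the Eadie–Hofstee form v = Vmax − Km·(v/[S]), the slope is −Km and the intercept is Vmax, so Km = 12.1 nM and Vmax = 12.1 μM/s.
v = 12.1 × 37.0/(12.1 + 37.0) = 9.12 μM/s.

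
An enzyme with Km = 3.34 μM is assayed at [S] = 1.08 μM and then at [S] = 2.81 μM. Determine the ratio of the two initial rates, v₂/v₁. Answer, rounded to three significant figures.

1.87

The fractional saturations are [S]/(Km+[S]) = 1.08/4.420 = 0.2443 and 2.81/6.150 = 0.4569.
v₂/v₁ is just their ratio: 0.4569/0.2443 = 1.87.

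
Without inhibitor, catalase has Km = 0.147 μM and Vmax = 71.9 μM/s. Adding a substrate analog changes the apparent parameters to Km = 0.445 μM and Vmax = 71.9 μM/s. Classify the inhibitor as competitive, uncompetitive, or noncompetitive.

competitive

Km increases (0.147 → 0.445 μM) while Vmax is unchanged — the hallmark of competitive inhibition.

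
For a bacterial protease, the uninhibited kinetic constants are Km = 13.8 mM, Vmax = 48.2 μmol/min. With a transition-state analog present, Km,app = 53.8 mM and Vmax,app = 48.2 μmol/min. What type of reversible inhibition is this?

competitive

Km increases (13.8 → 53.8 mM) while Vmax is unchanged — the hallmark of competitive inhibition.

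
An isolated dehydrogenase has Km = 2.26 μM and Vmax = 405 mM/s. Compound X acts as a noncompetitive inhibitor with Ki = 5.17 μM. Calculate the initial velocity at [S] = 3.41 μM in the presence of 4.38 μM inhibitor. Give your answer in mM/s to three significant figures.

α = 1 + [I]/Ki = 1 + 4.38/5.17 = 1.847.
For a noncompetitive inhibitor, Vmax is reduced to Vmax/α while Km is unchanged: Km,app = 2.26 μM, Vmax,app = 219 mM/s.
v = Vmax,app·[S]/(Km,app + [S]) = 219 × 3.41/(2.26 + 3.41) = 132 mM/s.

132 mM/s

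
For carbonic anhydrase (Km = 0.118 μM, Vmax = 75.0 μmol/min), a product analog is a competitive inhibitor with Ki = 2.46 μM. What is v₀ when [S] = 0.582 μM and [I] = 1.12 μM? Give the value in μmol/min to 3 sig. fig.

α = 1 + [I]/Ki = 1 + 1.12/2.46 = 1.455.
For a competitive inhibitor, Vmax is unchanged and the apparent Km becomes α·Km: Km,app = 0.172 μM, Vmax,app = 75.0 μmol/min.
v = Vmax,app·[S]/(Km,app + [S]) = 75.0 × 0.582/(0.172 + 0.582) = 57.9 μmol/min.

57.9 μmol/min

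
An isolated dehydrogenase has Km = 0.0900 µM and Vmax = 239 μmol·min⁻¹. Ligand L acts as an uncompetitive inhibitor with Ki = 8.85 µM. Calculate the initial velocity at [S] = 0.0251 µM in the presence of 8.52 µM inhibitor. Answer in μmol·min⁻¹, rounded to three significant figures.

43.1 μmol·min⁻¹

α = 1 + [I]/Ki = 1 + 8.52/8.85 = 1.963.
For an uncompetitive inhibitor, both parameters are divided by α, giving Vmax/α and Km/α: Km,app = 0.0459 µM, Vmax,app = 122 μmol·min⁻¹.
v = Vmax,app·[S]/(Km,app + [S]) = 122 × 0.0251/(0.0459 + 0.0251) = 43.1 μmol·min⁻¹.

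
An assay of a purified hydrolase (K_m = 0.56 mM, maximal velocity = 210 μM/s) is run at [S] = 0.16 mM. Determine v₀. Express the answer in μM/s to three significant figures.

v = Vmax·[S]/(Km + [S]) = 210 × 0.16 / (0.56 + 0.16)
  = 33.60 / 0.7200 = 46.7 μM/s.

46.7 μM/s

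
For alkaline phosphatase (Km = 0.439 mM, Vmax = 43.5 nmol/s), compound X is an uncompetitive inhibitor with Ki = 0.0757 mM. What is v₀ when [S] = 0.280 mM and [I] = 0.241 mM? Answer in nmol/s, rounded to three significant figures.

α = 1 + [I]/Ki = 1 + 0.241/0.0757 = 4.184.
For an uncompetitive inhibitor, both parameters are divided by α, giving Vmax/α and Km/α: Km,app = 0.105 mM, Vmax,app = 10.4 nmol/s.
v = Vmax,app·[S]/(Km,app + [S]) = 10.4 × 0.280/(0.105 + 0.280) = 7.56 nmol/s.

7.56 nmol/s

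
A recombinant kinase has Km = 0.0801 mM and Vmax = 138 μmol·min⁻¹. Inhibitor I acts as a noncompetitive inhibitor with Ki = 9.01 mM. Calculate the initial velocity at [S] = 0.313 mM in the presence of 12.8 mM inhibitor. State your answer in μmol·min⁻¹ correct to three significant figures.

With α = 1 + [I]/Ki = 1 + 12.8/9.01 = 2.421, the noncompetitive rate law is v = (Vmax/α)·[S] / (Km + [S]).
v = (138/2.421)×0.313 / (0.0801 + 0.313) = 17.84/0.3931 = 45.4 μmol·min⁻¹.

45.4 μmol·min⁻¹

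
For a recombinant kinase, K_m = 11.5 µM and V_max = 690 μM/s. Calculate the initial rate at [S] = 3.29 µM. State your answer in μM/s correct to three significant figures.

v = Vmax·[S]/(Km + [S]) = 690 × 3.29 / (11.5 + 3.29)
  = 2270 / 14.79 = 153 μM/s.

153 μM/s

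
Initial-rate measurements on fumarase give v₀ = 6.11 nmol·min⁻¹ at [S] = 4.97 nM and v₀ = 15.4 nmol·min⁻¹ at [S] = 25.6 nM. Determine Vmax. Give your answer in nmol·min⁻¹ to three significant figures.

From v = Vmax[S]/(Km+[S]), each point gives Vmax = v(Km+[S])/[S].
Equating: 6.11(Km+4.97)/4.97 = 15.4(Km+25.6)/25.6.
1.229·Km + 6.11 = 0.6016·Km + 15.4, so (1.229 − 0.6016)·Km = 15.4 − 6.11.
Km = 9.290/0.6278 = 14.8 nM; then Vmax = 6.11(14.8+4.97)/4.97 = 24.3 nmol·min⁻¹.

24.3 nmol·min⁻¹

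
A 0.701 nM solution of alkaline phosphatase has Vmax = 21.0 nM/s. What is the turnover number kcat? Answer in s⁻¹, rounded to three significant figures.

kcat = Vmax/[E]total = 21.0 nM/s / 0.701 nM = 30.0 s⁻¹.

30.0 s⁻¹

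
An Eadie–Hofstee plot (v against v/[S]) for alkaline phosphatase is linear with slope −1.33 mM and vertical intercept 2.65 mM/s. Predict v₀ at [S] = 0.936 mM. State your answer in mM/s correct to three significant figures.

1.09 mM/s

In the Eadie–Hofstee form v = Vmax − Km·(v/[S]), the slope is −Km and the intercept is Vmax, so Km = 1.33 mM and Vmax = 2.65 mM/s.
v = 2.65 × 0.936/(1.33 + 0.936) = 1.09 mM/s.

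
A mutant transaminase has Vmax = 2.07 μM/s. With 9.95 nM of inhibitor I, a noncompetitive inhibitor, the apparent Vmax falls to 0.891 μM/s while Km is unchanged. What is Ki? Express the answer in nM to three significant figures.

7.52 nM

Noncompetitive: Vmax,app = Vmax/α with α = 1 + [I]/Ki.
α = Vmax/Vmax,app = 2.07/0.891 = 2.323.
Since α = 1 + [I]/Ki, [I]/Ki = 2.323 − 1 = 1.323 and Ki = 9.95/1.323 = 7.52 nM.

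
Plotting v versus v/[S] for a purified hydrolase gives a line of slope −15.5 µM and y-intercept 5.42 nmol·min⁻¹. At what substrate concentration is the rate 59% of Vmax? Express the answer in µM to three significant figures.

22.3 µM

The Eadie–Hofstee slope gives Km = 15.5 µM (slope = −Km).
v/Vmax = [S]/(Km+[S]) = 0.59 ⇒ [S] = Km·0.59/(1−0.59) = 15.5 × 1.439 = 22.3 µM.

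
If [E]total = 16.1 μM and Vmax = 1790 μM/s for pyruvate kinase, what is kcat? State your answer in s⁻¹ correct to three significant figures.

111 s⁻¹

kcat = Vmax/[E]total = 1790 μM/s / 16.1 μM = 111 s⁻¹.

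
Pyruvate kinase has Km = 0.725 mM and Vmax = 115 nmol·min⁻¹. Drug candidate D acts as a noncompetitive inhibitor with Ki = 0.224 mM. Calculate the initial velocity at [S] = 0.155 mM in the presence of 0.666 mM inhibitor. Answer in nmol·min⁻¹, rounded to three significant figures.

5.10 nmol·min⁻¹

α = 1 + [I]/Ki = 1 + 0.666/0.224 = 3.973.
For a noncompetitive inhibitor, Vmax is reduced to Vmax/α while Km is unchanged: Km,app = 0.725 mM, Vmax,app = 28.9 nmol·min⁻¹.
v = Vmax,app·[S]/(Km,app + [S]) = 28.9 × 0.155/(0.725 + 0.155) = 5.10 nmol·min⁻¹.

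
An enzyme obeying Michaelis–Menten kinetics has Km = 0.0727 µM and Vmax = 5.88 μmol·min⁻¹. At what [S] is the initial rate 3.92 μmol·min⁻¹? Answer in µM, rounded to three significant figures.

Rearranging v = Vmax[S]/(Km+[S]) gives [S] = Km·v/(Vmax − v).
[S] = 0.0727 × 3.92 / (5.88 − 3.92) = 0.2850/1.960 = 0.145 µM.

0.145 µM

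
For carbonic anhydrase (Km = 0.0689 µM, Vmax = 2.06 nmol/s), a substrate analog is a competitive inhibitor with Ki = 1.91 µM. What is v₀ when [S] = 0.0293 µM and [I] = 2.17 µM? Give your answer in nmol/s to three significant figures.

With α = 1 + [I]/Ki = 1 + 2.17/1.91 = 2.136, the competitive rate law is v = Vmax[S] / (αKm + [S]).
v = 2.06×0.0293 / (2.136×0.0689 + 0.0293) = 0.06036/0.1765 = 0.342 nmol/s.

0.342 nmol/s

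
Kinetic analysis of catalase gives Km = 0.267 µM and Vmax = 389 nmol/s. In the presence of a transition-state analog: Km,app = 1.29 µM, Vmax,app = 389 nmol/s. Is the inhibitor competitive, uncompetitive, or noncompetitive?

competitive

Km increases (0.267 → 1.29 µM) while Vmax is unchanged — the hallmark of competitive inhibition.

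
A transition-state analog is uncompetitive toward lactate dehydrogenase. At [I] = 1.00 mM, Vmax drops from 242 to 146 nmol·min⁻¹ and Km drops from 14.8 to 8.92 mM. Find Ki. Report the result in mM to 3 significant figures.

Uncompetitive: Vmax,app = Vmax/α (and Km,app = Km/α) with α = 1 + [I]/Ki.
α = Vmax/Vmax,app = 242/146 = 1.658.
Ki = [I]/(α − 1) = 1.00/0.6575 = 1.52 mM.

1.52 mM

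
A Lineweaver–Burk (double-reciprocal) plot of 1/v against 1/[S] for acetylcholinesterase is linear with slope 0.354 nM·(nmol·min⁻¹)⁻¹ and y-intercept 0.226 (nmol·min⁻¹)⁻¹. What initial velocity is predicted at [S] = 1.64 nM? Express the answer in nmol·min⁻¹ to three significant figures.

2.26 nmol·min⁻¹

The y-intercept is 1/Vmax, so Vmax = 1/0.226 = 4.42 nmol·min⁻¹.
The slope is Km/Vmax, so Km = 0.354 × 4.42 = 1.57 nM.
Then v = 4.42 × 1.64/(1.57 + 1.64) = 2.26 nmol·min⁻¹.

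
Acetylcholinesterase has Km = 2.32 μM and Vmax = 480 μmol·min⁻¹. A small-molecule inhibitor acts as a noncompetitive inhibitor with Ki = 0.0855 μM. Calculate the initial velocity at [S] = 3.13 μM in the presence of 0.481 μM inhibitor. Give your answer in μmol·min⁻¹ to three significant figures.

41.6 μmol·min⁻¹

With α = 1 + [I]/Ki = 1 + 0.481/0.0855 = 6.626, the noncompetitive rate law is v = (Vmax/α)·[S] / (Km + [S]).
v = (480/6.626)×3.13 / (2.32 + 3.13) = 226.8/5.450 = 41.6 μmol·min⁻¹.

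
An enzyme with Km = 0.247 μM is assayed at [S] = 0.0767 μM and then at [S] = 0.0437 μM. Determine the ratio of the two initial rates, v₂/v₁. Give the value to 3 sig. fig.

Since Vmax cancels, v₂/v₁ = [S]₂(Km+[S]₁) / [S]₁(Km+[S]₂).
= 0.0437×(0.247+0.0767) / (0.0767×(0.247+0.0437)) = 0.01415/0.02230 = 0.634.

0.634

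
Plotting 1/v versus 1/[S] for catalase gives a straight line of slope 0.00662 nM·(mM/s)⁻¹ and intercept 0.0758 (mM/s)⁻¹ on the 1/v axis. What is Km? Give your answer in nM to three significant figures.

y-intercept = 1/Vmax ⇒ Vmax = 13.2 mM/s; slope = Km/Vmax ⇒ Km = slope × Vmax.
Km = 0.00662 × 13.2 = 0.0873 nM.

0.0873 nM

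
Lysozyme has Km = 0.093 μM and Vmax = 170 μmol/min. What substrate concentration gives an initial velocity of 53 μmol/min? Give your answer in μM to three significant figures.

0.0421 μM

Rearranging v = Vmax[S]/(Km+[S]) gives [S] = Km·v/(Vmax − v).
[S] = 0.093 × 53 / (170 − 53) = 4.929/117.0 = 0.0421 μM.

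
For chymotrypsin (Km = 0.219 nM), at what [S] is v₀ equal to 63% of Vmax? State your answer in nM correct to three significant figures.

v/Vmax = [S]/(Km+[S]) = 0.63, so [S] = Km·0.63/(1 − 0.63) = 0.219 × 1.703.
[S] = 0.373 nM.

0.373 nM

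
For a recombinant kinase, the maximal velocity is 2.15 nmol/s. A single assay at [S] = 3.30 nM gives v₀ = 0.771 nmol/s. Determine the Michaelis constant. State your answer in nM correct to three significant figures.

5.90 nM

From v = Vmax[S]/(Km+[S]), Km = [S](Vmax − v)/v.
Km = 3.30 × (2.15 − 0.771) / 0.771 = 4.551/0.771 = 5.90 nM.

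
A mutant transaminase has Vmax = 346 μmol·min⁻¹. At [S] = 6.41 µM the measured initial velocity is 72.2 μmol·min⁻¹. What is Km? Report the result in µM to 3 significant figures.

From v = Vmax[S]/(Km+[S]), Km = [S](Vmax − v)/v.
Km = 6.41 × (346 − 72.2) / 72.2 = 1755/72.2 = 24.3 µM.

24.3 µM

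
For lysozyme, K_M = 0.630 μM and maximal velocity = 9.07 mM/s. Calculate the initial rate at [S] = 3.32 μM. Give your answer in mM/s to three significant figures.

v = Vmax·[S]/(Km + [S]) = 9.07 × 3.32 / (0.630 + 3.32)
  = 30.11 / 3.950 = 7.62 mM/s.

7.62 mM/s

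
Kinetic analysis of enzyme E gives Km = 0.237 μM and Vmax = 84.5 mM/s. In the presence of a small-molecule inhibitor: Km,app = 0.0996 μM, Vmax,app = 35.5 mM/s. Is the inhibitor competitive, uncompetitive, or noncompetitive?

uncompetitive

Both Km and Vmax decrease by the same factor (~2.38-fold) — characteristic of uncompetitive inhibition.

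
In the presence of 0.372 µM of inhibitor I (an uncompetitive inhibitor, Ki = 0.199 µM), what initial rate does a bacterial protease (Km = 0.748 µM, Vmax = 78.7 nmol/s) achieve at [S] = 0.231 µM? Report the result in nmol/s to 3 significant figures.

α = 1 + [I]/Ki = 1 + 0.372/0.199 = 2.869.
For an uncompetitive inhibitor, both parameters are divided by α, giving Vmax/α and Km/α: Km,app = 0.261 µM, Vmax,app = 27.4 nmol/s.
v = Vmax,app·[S]/(Km,app + [S]) = 27.4 × 0.231/(0.261 + 0.231) = 12.9 nmol/s.

12.9 nmol/s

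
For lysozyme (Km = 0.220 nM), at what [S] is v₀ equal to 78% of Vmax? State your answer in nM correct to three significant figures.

0.780 nM

v/Vmax = [S]/(Km+[S]) = 0.78, so [S] = Km·0.78/(1 − 0.78) = 0.220 × 3.545.
[S] = 0.780 nM.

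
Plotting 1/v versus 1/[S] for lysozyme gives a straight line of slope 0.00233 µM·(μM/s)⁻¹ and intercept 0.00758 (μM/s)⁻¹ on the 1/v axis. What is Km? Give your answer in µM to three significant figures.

y-intercept = 1/Vmax ⇒ Vmax = 132 μM/s; slope = Km/Vmax ⇒ Km = slope × Vmax.
Km = 0.00233 × 132 = 0.307 µM.

0.307 µM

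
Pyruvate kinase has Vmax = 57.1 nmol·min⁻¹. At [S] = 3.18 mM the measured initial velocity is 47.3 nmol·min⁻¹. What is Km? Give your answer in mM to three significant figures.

From v = Vmax[S]/(Km+[S]), Km = [S](Vmax − v)/v.
Km = 3.18 × (57.1 − 47.3) / 47.3 = 31.16/47.3 = 0.659 mM.

0.659 mM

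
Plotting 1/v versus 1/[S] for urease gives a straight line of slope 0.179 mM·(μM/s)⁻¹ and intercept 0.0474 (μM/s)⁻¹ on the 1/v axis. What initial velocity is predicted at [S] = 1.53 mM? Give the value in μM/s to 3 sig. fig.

The y-intercept is 1/Vmax, so Vmax = 1/0.0474 = 21.1 μM/s.
The slope is Km/Vmax, so Km = 0.179 × 21.1 = 3.78 mM.
Then v = 21.1 × 1.53/(3.78 + 1.53) = 6.08 μM/s.

6.08 μM/s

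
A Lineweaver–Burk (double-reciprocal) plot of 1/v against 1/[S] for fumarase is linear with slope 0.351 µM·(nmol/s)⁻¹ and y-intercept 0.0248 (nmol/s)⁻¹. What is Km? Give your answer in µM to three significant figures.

y-intercept = 1/Vmax ⇒ Vmax = 40.3 nmol/s; slope = Km/Vmax ⇒ Km = slope × Vmax.
Km = 0.351 × 40.3 = 14.2 µM.

14.2 µM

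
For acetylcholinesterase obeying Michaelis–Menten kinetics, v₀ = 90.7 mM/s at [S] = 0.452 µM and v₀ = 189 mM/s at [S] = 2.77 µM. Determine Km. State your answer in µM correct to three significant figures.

From v = Vmax[S]/(Km+[S]), each point gives Vmax = v(Km+[S])/[S].
Equating: 90.7(Km+0.452)/0.452 = 189(Km+2.77)/2.77.
200.7·Km + 90.7 = 68.23·Km + 189, so (200.7 − 68.23)·Km = 189 − 90.7.
Km = 98.30/132.4 = 0.742 µM; then Vmax = 90.7(0.742+0.452)/0.452 = 240 mM/s.

0.742 µM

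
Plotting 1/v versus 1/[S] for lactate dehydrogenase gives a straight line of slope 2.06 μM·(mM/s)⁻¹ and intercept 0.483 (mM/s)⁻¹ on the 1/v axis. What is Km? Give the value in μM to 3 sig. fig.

4.27 μM

y-intercept = 1/Vmax ⇒ Vmax = 2.07 mM/s; slope = Km/Vmax ⇒ Km = slope × Vmax.
Km = 2.06 × 2.07 = 4.27 μM.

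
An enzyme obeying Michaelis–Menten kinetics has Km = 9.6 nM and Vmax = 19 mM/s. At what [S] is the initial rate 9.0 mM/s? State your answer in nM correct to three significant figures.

Rearranging v = Vmax[S]/(Km+[S]) gives [S] = Km·v/(Vmax − v).
[S] = 9.6 × 9.0 / (19 − 9.0) = 86.40/10.00 = 8.64 nM.

8.64 nM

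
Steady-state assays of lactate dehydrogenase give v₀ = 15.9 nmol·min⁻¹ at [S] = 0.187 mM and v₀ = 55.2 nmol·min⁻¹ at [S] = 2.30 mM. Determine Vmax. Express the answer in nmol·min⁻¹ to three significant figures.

70.7 nmol·min⁻¹

In reciprocal form, 1/v = (Km/Vmax)·(1/[S]) + 1/Vmax. The two points give (1/[S], 1/v) = (5.348, 0.06289) and (0.4348, 0.01812).
Slope = (0.06289 − 0.01812)/(5.348 − 0.4348) = 0.009114; intercept = 0.06289 − 0.009114×5.348 = 0.01415.
Vmax = 1/intercept = 70.7 nmol·min⁻¹; Km = slope × Vmax = 0.009114 × 70.7 = 0.644 mM.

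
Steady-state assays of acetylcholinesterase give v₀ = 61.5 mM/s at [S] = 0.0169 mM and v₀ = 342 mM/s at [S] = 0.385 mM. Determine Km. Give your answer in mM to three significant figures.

From v = Vmax[S]/(Km+[S]), each point gives Vmax = v(Km+[S])/[S].
Equating: 61.5(Km+0.0169)/0.0169 = 342(Km+0.385)/0.385.
3639·Km + 61.5 = 888.3·Km + 342, so (3639 − 888.3)·Km = 342 − 61.5.
Km = 280.5/2751 = 0.102 mM; then Vmax = 61.5(0.102+0.0169)/0.0169 = 433 mM/s.

0.102 mM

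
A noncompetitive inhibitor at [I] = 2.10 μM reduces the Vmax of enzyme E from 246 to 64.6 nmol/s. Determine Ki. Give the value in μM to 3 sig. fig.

Noncompetitive: Vmax,app = Vmax/α with α = 1 + [I]/Ki.
α = Vmax/Vmax,app = 246/64.6 = 3.808.
Ki = [I]/(α − 1) = 2.10/2.808 = 0.748 μM.

0.748 μM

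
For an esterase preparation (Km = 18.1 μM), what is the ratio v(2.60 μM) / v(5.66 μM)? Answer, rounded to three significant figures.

The fractional saturations are [S]/(Km+[S]) = 5.66/23.76 = 0.2382 and 2.60/20.70 = 0.1256.
v₂/v₁ is just their ratio: 0.1256/0.2382 = 0.527.

0.527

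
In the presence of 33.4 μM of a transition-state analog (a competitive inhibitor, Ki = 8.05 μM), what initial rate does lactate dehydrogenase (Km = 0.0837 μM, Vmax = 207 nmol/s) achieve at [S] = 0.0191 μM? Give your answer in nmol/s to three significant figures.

8.78 nmol/s

α = 1 + [I]/Ki = 1 + 33.4/8.05 = 5.149.
For a competitive inhibitor, Vmax is unchanged and the apparent Km becomes α·Km: Km,app = 0.431 μM, Vmax,app = 207 nmol/s.
v = Vmax,app·[S]/(Km,app + [S]) = 207 × 0.0191/(0.431 + 0.0191) = 8.78 nmol/s.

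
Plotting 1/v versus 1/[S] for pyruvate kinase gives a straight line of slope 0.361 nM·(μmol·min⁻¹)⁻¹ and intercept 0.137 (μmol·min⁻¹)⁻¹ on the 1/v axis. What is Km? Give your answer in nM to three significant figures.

2.64 nM

y-intercept = 1/Vmax ⇒ Vmax = 7.30 μmol·min⁻¹; slope = Km/Vmax ⇒ Km = slope × Vmax.
Km = 0.361 × 7.30 = 2.64 nM.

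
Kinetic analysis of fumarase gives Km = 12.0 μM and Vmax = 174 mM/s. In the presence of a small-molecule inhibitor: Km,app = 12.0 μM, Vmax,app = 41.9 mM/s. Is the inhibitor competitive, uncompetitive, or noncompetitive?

noncompetitive

Vmax decreases (174 → 41.9 mM/s) while Km is unchanged — pure noncompetitive inhibition.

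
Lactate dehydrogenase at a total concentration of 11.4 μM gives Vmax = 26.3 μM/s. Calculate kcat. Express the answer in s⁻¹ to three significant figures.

2.31 s⁻¹

kcat = Vmax/[E]total = 26.3 μM/s / 11.4 μM = 2.31 s⁻¹.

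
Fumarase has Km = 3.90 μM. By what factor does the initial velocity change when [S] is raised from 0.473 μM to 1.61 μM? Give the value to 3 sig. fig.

2.70

Since Vmax cancels, v₂/v₁ = [S]₂(Km+[S]₁) / [S]₁(Km+[S]₂).
= 1.61×(3.90+0.473) / (0.473×(3.90+1.61)) = 7.041/2.606 = 2.70.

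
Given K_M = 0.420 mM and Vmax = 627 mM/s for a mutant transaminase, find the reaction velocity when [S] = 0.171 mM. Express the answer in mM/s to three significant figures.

181 mM/s

v = Vmax·[S]/(Km + [S]) = 627 × 0.171 / (0.420 + 0.171)
  = 107.2 / 0.5910 = 181 mM/s.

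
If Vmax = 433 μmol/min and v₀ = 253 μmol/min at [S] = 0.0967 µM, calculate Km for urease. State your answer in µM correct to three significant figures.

0.0688 µM

v/Vmax = 253/433 = 0.5843 = [S]/(Km+[S]).
So Km + [S] = [S]/0.5843 = 0.1655 µM, giving Km = 0.1655 − 0.0967 = 0.0688 µM.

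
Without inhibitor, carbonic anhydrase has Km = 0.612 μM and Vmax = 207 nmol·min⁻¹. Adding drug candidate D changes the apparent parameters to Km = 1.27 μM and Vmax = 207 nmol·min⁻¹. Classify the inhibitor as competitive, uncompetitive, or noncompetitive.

Km increases (0.612 → 1.27 μM) while Vmax is unchanged — the hallmark of competitive inhibition.

competitive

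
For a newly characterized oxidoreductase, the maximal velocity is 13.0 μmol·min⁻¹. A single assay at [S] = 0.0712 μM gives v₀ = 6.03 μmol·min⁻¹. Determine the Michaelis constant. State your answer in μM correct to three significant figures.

0.0823 μM

From v = Vmax[S]/(Km+[S]), Km = [S](Vmax − v)/v.
Km = 0.0712 × (13.0 − 6.03) / 6.03 = 0.4963/6.03 = 0.0823 μM.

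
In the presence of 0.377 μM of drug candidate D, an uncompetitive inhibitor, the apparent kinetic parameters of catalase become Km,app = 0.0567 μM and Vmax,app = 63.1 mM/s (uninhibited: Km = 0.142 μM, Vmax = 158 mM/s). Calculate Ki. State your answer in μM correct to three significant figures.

Uncompetitive: Vmax,app = Vmax/α (and Km,app = Km/α) with α = 1 + [I]/Ki.
α = Vmax/Vmax,app = 158/63.1 = 2.504.
Since α = 1 + [I]/Ki, [I]/Ki = 2.504 − 1 = 1.504 and Ki = 0.377/1.504 = 0.251 μM.

0.251 μM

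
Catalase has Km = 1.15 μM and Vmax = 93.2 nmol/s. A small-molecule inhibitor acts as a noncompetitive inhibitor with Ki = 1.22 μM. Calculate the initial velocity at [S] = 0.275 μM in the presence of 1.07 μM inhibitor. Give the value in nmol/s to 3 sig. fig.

9.58 nmol/s

With α = 1 + [I]/Ki = 1 + 1.07/1.22 = 1.877, the noncompetitive rate law is v = (Vmax/α)·[S] / (Km + [S]).
v = (93.2/1.877)×0.275 / (1.15 + 0.275) = 13.65/1.425 = 9.58 nmol/s.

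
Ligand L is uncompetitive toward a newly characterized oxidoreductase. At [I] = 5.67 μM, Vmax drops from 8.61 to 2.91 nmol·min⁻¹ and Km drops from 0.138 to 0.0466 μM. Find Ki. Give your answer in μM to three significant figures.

Uncompetitive: Vmax,app = Vmax/α (and Km,app = Km/α) with α = 1 + [I]/Ki.
α = Vmax/Vmax,app = 8.61/2.91 = 2.959.
Since α = 1 + [I]/Ki, [I]/Ki = 2.959 − 1 = 1.959 and Ki = 5.67/1.959 = 2.89 μM.

2.89 μM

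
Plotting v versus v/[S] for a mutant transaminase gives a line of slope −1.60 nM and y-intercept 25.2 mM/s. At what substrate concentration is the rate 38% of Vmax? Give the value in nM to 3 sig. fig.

The Eadie–Hofstee slope gives Km = 1.60 nM (slope = −Km).
v/Vmax = [S]/(Km+[S]) = 0.38 ⇒ [S] = Km·0.38/(1−0.38) = 1.60 × 0.6129 = 0.981 nM.

0.981 nM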